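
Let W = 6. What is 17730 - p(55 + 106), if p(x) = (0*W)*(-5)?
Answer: 17730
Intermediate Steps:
p(x) = 0 (p(x) = (0*6)*(-5) = 0*(-5) = 0)
17730 - p(55 + 106) = 17730 - 1*0 = 17730 + 0 = 17730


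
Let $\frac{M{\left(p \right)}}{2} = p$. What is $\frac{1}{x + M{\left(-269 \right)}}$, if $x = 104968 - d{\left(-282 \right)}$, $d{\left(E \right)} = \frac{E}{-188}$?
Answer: $\frac{2}{208857} \approx 9.5759 \cdot 10^{-6}$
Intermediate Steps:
$M{\left(p \right)} = 2 p$
$d{\left(E \right)} = - \frac{E}{188}$ ($d{\left(E \right)} = E \left(- \frac{1}{188}\right) = - \frac{E}{188}$)
$x = \frac{209933}{2}$ ($x = 104968 - \left(- \frac{1}{188}\right) \left(-282\right) = 104968 - \frac{3}{2} = \frac{209933}{2} \approx 1.0497 \cdot 10^{5}$)
$\frac{1}{x + M{\left(-269 \right)}} = \frac{1}{\frac{209933}{2} + 2 \left(-269\right)} = \frac{1}{\frac{209933}{2} - 538} = \frac{1}{\frac{208857}{2}} = \frac{2}{208857}$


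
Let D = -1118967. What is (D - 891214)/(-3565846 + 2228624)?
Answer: 2010181/1337222 ≈ 1.5033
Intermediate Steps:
(D - 891214)/(-3565846 + 2228624) = (-1118967 - 891214)/(-3565846 + 2228624) = -2010181/(-1337222) = -2010181*(-1/1337222) = 2010181/1337222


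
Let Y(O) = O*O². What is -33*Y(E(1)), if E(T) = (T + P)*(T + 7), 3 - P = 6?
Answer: 135168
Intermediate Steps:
P = -3 (P = 3 - 1*6 = 3 - 6 = -3)
E(T) = (-3 + T)*(7 + T) (E(T) = (T - 3)*(T + 7) = (-3 + T)*(7 + T))
Y(O) = O³
-33*Y(E(1)) = -33*(-21 + 1² + 4*1)³ = -33*(-21 + 1 + 4)³ = -33*(-16)³ = -33*(-4096) = 135168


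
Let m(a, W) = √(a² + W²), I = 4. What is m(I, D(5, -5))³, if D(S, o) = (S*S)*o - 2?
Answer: 16145*√16145 ≈ 2.0514e+6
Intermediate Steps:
D(S, o) = -2 + o*S² (D(S, o) = S²*o - 2 = o*S² - 2 = -2 + o*S²)
m(a, W) = √(W² + a²)
m(I, D(5, -5))³ = (√((-2 - 5*5²)² + 4²))³ = (√((-2 - 5*25)² + 16))³ = (√((-2 - 125)² + 16))³ = (√((-127)² + 16))³ = (√(16129 + 16))³ = (√16145)³ = 16145*√16145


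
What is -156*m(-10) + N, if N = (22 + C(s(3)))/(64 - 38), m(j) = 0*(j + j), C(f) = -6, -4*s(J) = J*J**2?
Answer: 8/13 ≈ 0.61539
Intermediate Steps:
s(J) = -J**3/4 (s(J) = -J*J**2/4 = -J**3/4)
m(j) = 0 (m(j) = 0*(2*j) = 0)
N = 8/13 (N = (22 - 6)/(64 - 38) = 16/26 = 16*(1/26) = 8/13 ≈ 0.61539)
-156*m(-10) + N = -156*0 + 8/13 = 0 + 8/13 = 8/13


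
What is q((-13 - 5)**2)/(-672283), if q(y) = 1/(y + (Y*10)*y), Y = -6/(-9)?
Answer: -1/1669950972 ≈ -5.9882e-10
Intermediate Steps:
Y = 2/3 (Y = -6*(-1/9) = 2/3 ≈ 0.66667)
q(y) = 3/(23*y) (q(y) = 1/(y + ((2/3)*10)*y) = 1/(y + 20*y/3) = 1/(23*y/3) = 3/(23*y))
q((-13 - 5)**2)/(-672283) = (3/(23*((-13 - 5)**2)))/(-672283) = (3/(23*((-18)**2)))*(-1/672283) = ((3/23)/324)*(-1/672283) = ((3/23)*(1/324))*(-1/672283) = (1/2484)*(-1/672283) = -1/1669950972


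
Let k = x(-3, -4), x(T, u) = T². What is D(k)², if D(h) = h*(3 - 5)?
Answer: 324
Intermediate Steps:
k = 9 (k = (-3)² = 9)
D(h) = -2*h (D(h) = h*(-2) = -2*h)
D(k)² = (-2*9)² = (-18)² = 324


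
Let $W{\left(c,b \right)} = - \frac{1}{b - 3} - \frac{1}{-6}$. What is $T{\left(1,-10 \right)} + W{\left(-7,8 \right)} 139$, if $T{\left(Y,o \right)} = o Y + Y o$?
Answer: $- \frac{739}{30} \approx -24.633$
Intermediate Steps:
$W{\left(c,b \right)} = \frac{1}{6} - \frac{1}{-3 + b}$ ($W{\left(c,b \right)} = - \frac{1}{-3 + b} - - \frac{1}{6} = - \frac{1}{-3 + b} + \frac{1}{6} = \frac{1}{6} - \frac{1}{-3 + b}$)
$T{\left(Y,o \right)} = 2 Y o$ ($T{\left(Y,o \right)} = Y o + Y o = 2 Y o$)
$T{\left(1,-10 \right)} + W{\left(-7,8 \right)} 139 = 2 \cdot 1 \left(-10\right) + \frac{-9 + 8}{6 \left(-3 + 8\right)} 139 = -20 + \frac{1}{6} \cdot \frac{1}{5} \left(-1\right) 139 = -20 - \frac{139}{30} = - \frac{739}{30}$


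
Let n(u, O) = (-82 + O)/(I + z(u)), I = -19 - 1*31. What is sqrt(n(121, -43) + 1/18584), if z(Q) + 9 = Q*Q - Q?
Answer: I*sqrt(155101053397434)/134371612 ≈ 0.092683*I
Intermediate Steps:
z(Q) = -9 + Q**2 - Q (z(Q) = -9 + (Q*Q - Q) = -9 + (Q**2 - Q) = -9 + Q**2 - Q)
I = -50 (I = -19 - 31 = -50)
n(u, O) = (-82 + O)/(-59 + u**2 - u) (n(u, O) = (-82 + O)/(-50 + (-9 + u**2 - u)) = (-82 + O)/(-59 + u**2 - u))
sqrt(n(121, -43) + 1/18584) = sqrt((82 - 1*(-43))/(59 + 121 - 1*121**2) + 1/18584) = sqrt((82 + 43)/(59 + 121 - 1*14641) + 1/18584) = sqrt(125/(59 + 121 - 14641) + 1/18584) = sqrt(125/(-14461) + 1/18584) = sqrt(-1/14461*125 + 1/18584) = sqrt(-125/14461 + 1/18584) = sqrt(-2308539/268743224) = I*sqrt(155101053397434)/134371612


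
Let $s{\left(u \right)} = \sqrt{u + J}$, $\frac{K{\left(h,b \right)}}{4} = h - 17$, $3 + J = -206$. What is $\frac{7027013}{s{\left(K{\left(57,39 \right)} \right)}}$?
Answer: $- 1003859 i \approx - 1.0039 \cdot 10^{6} i$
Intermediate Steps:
$J = -209$ ($J = -3 - 206 = -209$)
$K{\left(h,b \right)} = -68 + 4 h$ ($K{\left(h,b \right)} = 4 \left(h - 17\right) = 4 \left(-17 + h\right) = -68 + 4 h$)
$s{\left(u \right)} = \sqrt{-209 + u}$ ($s{\left(u \right)} = \sqrt{u - 209} = \sqrt{-209 + u}$)
$\frac{7027013}{s{\left(K{\left(57,39 \right)} \right)}} = \frac{7027013}{\sqrt{-209 + \left(-68 + 4 \cdot 57\right)}} = \frac{7027013}{\sqrt{-209 + \left(-68 + 228\right)}} = \frac{7027013}{\sqrt{-209 + 160}} = \frac{7027013}{\sqrt{-49}} = \frac{7027013}{7 i} = 7027013 \left(- \frac{i}{7}\right) = - 1003859 i$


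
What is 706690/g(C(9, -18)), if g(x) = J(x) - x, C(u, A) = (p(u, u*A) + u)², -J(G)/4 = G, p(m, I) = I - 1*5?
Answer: -70669/12482 ≈ -5.6617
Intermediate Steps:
p(m, I) = -5 + I (p(m, I) = I - 5 = -5 + I)
J(G) = -4*G
C(u, A) = (-5 + u + A*u)² (C(u, A) = ((-5 + u*A) + u)² = ((-5 + A*u) + u)² = (-5 + u + A*u)²)
g(x) = -5*x (g(x) = -4*x - x = -5*x)
706690/g(C(9, -18)) = 706690/((-5*(-5 + 9 - 18*9)²)) = 706690/((-5*(-5 + 9 - 162)²)) = 706690/((-5*(-158)²)) = 706690/((-5*24964)) = 706690/(-124820) = 706690*(-1/124820) = -70669/12482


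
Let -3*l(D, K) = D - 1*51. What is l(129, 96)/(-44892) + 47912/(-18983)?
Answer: -1075185973/426092418 ≈ -2.5234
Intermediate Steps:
l(D, K) = 17 - D/3 (l(D, K) = -(D - 1*51)/3 = -(D - 51)/3 = -(-51 + D)/3 = 17 - D/3)
l(129, 96)/(-44892) + 47912/(-18983) = (17 - ⅓*129)/(-44892) + 47912/(-18983) = (17 - 43)*(-1/44892) + 47912*(-1/18983) = -26*(-1/44892) - 47912/18983 = 13/22446 - 47912/18983 = -1075185973/426092418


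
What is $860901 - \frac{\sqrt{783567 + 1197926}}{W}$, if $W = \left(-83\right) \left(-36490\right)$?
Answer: $860901 - \frac{\sqrt{1981493}}{3028670} \approx 8.609 \cdot 10^{5}$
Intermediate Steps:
$W = 3028670$
$860901 - \frac{\sqrt{783567 + 1197926}}{W} = 860901 - \frac{\sqrt{783567 + 1197926}}{3028670} = 860901 - \sqrt{1981493} \cdot \frac{1}{3028670} = 860901 - \frac{\sqrt{1981493}}{3028670}$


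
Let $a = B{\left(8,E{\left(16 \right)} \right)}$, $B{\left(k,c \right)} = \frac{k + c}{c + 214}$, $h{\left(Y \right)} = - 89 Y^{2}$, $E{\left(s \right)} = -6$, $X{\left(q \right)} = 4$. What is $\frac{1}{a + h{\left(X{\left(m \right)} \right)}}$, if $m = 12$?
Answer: $- \frac{104}{148095} \approx -0.00070225$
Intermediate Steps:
$B{\left(k,c \right)} = \frac{c + k}{214 + c}$
$a = \frac{1}{104}$ ($a = \frac{-6 + 8}{214 - 6} = \frac{1}{208} \cdot 2 = \frac{1}{104} \approx 0.0096154$)
$\frac{1}{a + h{\left(X{\left(m \right)} \right)}} = \frac{1}{\frac{1}{104} - 89 \cdot 4^{2}} = \frac{1}{\frac{1}{104} - 1424} = \frac{1}{- \frac{148095}{104}} = - \frac{104}{148095}$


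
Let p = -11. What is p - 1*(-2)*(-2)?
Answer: -15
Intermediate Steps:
p - 1*(-2)*(-2) = -11 - 1*(-2)*(-2) = -11 + 2*(-2) = -11 - 4 = -15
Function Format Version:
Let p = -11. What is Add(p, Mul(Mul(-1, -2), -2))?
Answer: -15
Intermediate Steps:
Add(p, Mul(Mul(-1, -2), -2)) = Add(-11, Mul(Mul(-1, -2), -2)) = Add(-11, Mul(2, -2)) = Add(-11, -4) = -15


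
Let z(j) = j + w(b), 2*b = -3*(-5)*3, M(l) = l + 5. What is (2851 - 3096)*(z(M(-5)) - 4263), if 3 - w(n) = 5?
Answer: 1044925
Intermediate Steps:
M(l) = 5 + l
b = 45/2 (b = (-3*(-5)*3)/2 = (15*3)/2 = (½)*45 = 45/2 ≈ 22.500)
w(n) = -2 (w(n) = 3 - 1*5 = 3 - 5 = -2)
z(j) = -2 + j (z(j) = j - 2 = -2 + j)
(2851 - 3096)*(z(M(-5)) - 4263) = (2851 - 3096)*((-2 + (5 - 5)) - 4263) = -245*((-2 + 0) - 4263) = -245*(-2 - 4263) = -245*(-4265) = 1044925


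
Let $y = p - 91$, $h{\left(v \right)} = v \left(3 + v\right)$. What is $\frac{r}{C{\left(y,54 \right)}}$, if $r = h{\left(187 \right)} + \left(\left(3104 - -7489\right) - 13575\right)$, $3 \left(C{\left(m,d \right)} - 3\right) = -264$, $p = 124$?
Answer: $- \frac{32548}{85} \approx -382.92$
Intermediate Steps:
$y = 33$ ($y = 124 - 91 = 33$)
$C{\left(m,d \right)} = -85$ ($C{\left(m,d \right)} = 3 + \frac{1}{3} \left(-264\right) = 3 - 88 = -85$)
$r = 32548$ ($r = 187 \left(3 + 187\right) + \left(\left(3104 - -7489\right) - 13575\right) = 187 \cdot 190 + \left(\left(3104 + 7489\right) - 13575\right) = 35530 + \left(10593 - 13575\right) = 35530 - 2982 = 32548$)
$\frac{r}{C{\left(y,54 \right)}} = \frac{32548}{-85} = 32548 \left(- \frac{1}{85}\right) = - \frac{32548}{85}$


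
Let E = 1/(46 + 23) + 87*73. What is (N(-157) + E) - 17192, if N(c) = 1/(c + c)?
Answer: -234880861/21666 ≈ -10841.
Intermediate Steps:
E = 438220/69 (E = 1/69 + 6351 = 438220/69 ≈ 6351.0)
N(c) = 1/(2*c)
(N(-157) + E) - 17192 = ((½)/(-157) + 438220/69) - 17192 = ((½)*(-1/157) + 438220/69) - 17192 = (-1/314 + 438220/69) - 17192 = 137601011/21666 - 17192 = -234880861/21666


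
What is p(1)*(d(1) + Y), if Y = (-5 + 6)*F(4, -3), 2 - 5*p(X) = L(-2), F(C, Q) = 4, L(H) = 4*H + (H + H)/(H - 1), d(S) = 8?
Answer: 104/5 ≈ 20.800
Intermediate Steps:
L(H) = 4*H + 2*H/(-1 + H) (L(H) = 4*H + (2*H)/(-1 + H) = 4*H + 2*H/(-1 + H))
p(X) = 26/15 (p(X) = ⅖ - 2*(-2)*(-1 + 2*(-2))/(5*(-1 - 2)) = ⅖ - 2*(-2)*(-1 - 4)/(5*(-3)) = ⅖ - 2*(-2)*(-1)*(-5)/(5*3) = ⅖ - ⅕*(-20/3) = ⅖ + 4/3 = 26/15)
Y = 4 (Y = (-5 + 6)*4 = 1*4 = 4)
p(1)*(d(1) + Y) = 26*(8 + 4)/15 = (26/15)*12 = 104/5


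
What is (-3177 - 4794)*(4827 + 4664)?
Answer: -75652761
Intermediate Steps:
(-3177 - 4794)*(4827 + 4664) = -7971*9491 = -75652761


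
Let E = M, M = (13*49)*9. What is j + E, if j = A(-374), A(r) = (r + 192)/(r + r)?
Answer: 2144233/374 ≈ 5733.2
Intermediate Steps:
A(r) = (192 + r)/(2*r) (A(r) = (192 + r)/((2*r)) = (192 + r)*(1/(2*r)) = (192 + r)/(2*r))
j = 91/374 (j = (1/2)*(192 - 374)/(-374) = (1/2)*(-1/374)*(-182) = 91/374 ≈ 0.24332)
M = 5733 (M = 637*9 = 5733)
E = 5733
j + E = 91/374 + 5733 = 2144233/374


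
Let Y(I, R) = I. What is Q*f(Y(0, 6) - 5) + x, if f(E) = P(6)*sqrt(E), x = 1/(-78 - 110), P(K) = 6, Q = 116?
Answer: -1/188 + 696*I*sqrt(5) ≈ -0.0053191 + 1556.3*I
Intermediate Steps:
x = -1/188 (x = 1/(-188) = -1/188 ≈ -0.0053191)
f(E) = 6*sqrt(E)
Q*f(Y(0, 6) - 5) + x = 116*(6*sqrt(0 - 5)) - 1/188 = 116*(6*sqrt(-5)) - 1/188 = 116*(6*(I*sqrt(5))) - 1/188 = 116*(6*I*sqrt(5)) - 1/188 = 696*I*sqrt(5) - 1/188 = -1/188 + 696*I*sqrt(5)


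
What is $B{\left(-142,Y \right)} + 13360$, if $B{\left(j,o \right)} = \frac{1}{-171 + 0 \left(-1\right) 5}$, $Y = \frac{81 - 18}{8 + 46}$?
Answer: $\frac{2284559}{171} \approx 13360.0$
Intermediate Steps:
$Y = \frac{7}{6}$ ($Y = \frac{63}{54} = 63 \cdot \frac{1}{54} = \frac{7}{6} \approx 1.1667$)
$B{\left(j,o \right)} = - \frac{1}{171}$ ($B{\left(j,o \right)} = \frac{1}{-171 + 0 \cdot 5} = \frac{1}{-171 + 0} = \frac{1}{-171} = - \frac{1}{171}$)
$B{\left(-142,Y \right)} + 13360 = - \frac{1}{171} + 13360 = \frac{2284559}{171}$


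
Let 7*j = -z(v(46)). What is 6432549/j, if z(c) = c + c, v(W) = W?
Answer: -45027843/92 ≈ -4.8943e+5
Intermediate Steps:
z(c) = 2*c
j = -92/7 (j = (-2*46)/7 = (-1*92)/7 = (1/7)*(-92) = -92/7 ≈ -13.143)
6432549/j = 6432549/(-92/7) = 6432549*(-7/92) = -45027843/92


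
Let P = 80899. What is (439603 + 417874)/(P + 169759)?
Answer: 857477/250658 ≈ 3.4209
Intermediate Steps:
(439603 + 417874)/(P + 169759) = (439603 + 417874)/(80899 + 169759) = 857477/250658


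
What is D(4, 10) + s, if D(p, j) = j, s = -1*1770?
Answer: -1760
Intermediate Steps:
s = -1770
D(4, 10) + s = 10 - 1770 = -1760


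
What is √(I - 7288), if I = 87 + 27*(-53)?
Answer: 2*I*√2158 ≈ 92.909*I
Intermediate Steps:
I = -1344 (I = 87 - 1431 = -1344)
√(I - 7288) = √(-1344 - 7288) = √(-8632) = 2*I*√2158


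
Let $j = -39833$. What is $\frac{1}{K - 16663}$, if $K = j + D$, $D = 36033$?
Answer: $- \frac{1}{20463} \approx -4.8869 \cdot 10^{-5}$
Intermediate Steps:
$K = -3800$ ($K = -39833 + 36033 = -3800$)
$\frac{1}{K - 16663} = \frac{1}{-3800 - 16663} = \frac{1}{-20463} = - \frac{1}{20463}$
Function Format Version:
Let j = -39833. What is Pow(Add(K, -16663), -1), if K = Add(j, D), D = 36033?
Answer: Rational(-1, 20463) ≈ -4.8869e-5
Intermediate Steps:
K = -3800 (K = Add(-39833, 36033) = -3800)
Pow(Add(K, -16663), -1) = Pow(Add(-3800, -16663), -1) = Pow(-20463, -1) = Rational(-1, 20463)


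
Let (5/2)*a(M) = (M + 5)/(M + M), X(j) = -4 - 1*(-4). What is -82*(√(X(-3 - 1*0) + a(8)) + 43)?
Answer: -3526 - 41*√130/10 ≈ -3572.7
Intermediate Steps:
X(j) = 0 (X(j) = -4 + 4 = 0)
a(M) = (5 + M)/(5*M) (a(M) = 2*((M + 5)/(M + M))/5 = 2*((5 + M)/((2*M)))/5 = 2*((5 + M)*(1/(2*M)))/5 = 2*((5 + M)/(2*M))/5 = (5 + M)/(5*M))
-82*(√(X(-3 - 1*0) + a(8)) + 43) = -82*(√(0 + (⅕)*(5 + 8)/8) + 43) = -82*(√(0 + (⅕)*(⅛)*13) + 43) = -82*(√(0 + 13/40) + 43) = -82*(√(13/40) + 43) = -82*(√130/20 + 43) = -82*(43 + √130/20) = -3526 - 41*√130/10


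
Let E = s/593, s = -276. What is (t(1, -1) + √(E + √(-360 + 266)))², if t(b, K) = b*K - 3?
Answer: (2372 - √593*√(-276 + 593*I*√94))²/351649 ≈ -1.6618 - 8.3463*I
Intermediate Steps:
E = -276/593 ≈ -0.46543
t(b, K) = -3 + K*b (t(b, K) = K*b - 3 = -3 + K*b)
(t(1, -1) + √(E + √(-360 + 266)))² = ((-3 - 1*1) + √(-276/593 + √(-360 + 266)))² = ((-3 - 1) + √(-276/593 + √(-94)))² = (-4 + √(-276/593 + I*√94))²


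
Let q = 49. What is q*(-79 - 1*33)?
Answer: -5488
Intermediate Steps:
q*(-79 - 1*33) = 49*(-79 - 1*33) = 49*(-79 - 33) = 49*(-112) = -5488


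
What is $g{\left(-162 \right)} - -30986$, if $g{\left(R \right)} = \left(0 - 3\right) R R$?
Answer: $-47746$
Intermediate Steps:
$g{\left(R \right)} = - 3 R^{2}$
$g{\left(-162 \right)} - -30986 = - 3 \left(-162\right)^{2} - -30986 = \left(-3\right) 26244 + 30986 = -78732 + 30986 = -47746$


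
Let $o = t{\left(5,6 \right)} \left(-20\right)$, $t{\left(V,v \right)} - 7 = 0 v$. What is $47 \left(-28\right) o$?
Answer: $184240$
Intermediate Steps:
$t{\left(V,v \right)} = 7$ ($t{\left(V,v \right)} = 7 + 0 v = 7 + 0 = 7$)
$o = -140$ ($o = 7 \left(-20\right) = -140$)
$47 \left(-28\right) o = 47 \left(-28\right) \left(-140\right) = \left(-1316\right) \left(-140\right) = 184240$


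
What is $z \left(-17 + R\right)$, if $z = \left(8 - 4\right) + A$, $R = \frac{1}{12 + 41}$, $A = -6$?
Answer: $\frac{1800}{53} \approx 33.962$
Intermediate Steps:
$R = \frac{1}{53} \approx 0.018868$
$z = -2$ ($z = \left(8 - 4\right) - 6 = 4 - 6 = -2$)
$z \left(-17 + R\right) = - 2 \left(-17 + \frac{1}{53}\right) = \left(-2\right) \left(- \frac{900}{53}\right) = \frac{1800}{53}$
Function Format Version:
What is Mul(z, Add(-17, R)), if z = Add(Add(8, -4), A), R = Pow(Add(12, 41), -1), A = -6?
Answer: Rational(1800, 53) ≈ 33.962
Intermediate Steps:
R = Rational(1, 53) (R = Pow(53, -1) = Rational(1, 53) ≈ 0.018868)
z = -2 (z = Add(Add(8, -4), -6) = Add(4, -6) = -2)
Mul(z, Add(-17, R)) = Mul(-2, Add(-17, Rational(1, 53))) = Mul(-2, Rational(-900, 53)) = Rational(1800, 53)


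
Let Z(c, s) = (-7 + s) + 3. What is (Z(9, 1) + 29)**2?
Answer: 676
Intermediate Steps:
Z(c, s) = -4 + s
(Z(9, 1) + 29)**2 = ((-4 + 1) + 29)**2 = (-3 + 29)**2 = 26**2 = 676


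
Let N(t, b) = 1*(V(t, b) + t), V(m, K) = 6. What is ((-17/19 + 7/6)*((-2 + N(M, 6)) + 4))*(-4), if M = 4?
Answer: -248/19 ≈ -13.053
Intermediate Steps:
N(t, b) = 6 + t (N(t, b) = 1*(6 + t) = 6 + t)
((-17/19 + 7/6)*((-2 + N(M, 6)) + 4))*(-4) = ((-17/19 + 7/6)*((-2 + (6 + 4)) + 4))*(-4) = ((-17*1/19 + 7*(1/6))*((-2 + 10) + 4))*(-4) = ((-17/19 + 7/6)*(8 + 4))*(-4) = ((31/114)*12)*(-4) = (62/19)*(-4) = -248/19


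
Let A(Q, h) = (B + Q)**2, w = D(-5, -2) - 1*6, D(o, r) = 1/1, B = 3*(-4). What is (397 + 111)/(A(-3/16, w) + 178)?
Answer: 130048/83593 ≈ 1.5557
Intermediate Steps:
B = -12
D(o, r) = 1
w = -5 (w = 1 - 1*6 = 1 - 6 = -5)
A(Q, h) = (-12 + Q)**2
(397 + 111)/(A(-3/16, w) + 178) = (397 + 111)/((-12 - 3/16)**2 + 178) = 508/((-12 - 3*1/16)**2 + 178) = 508/((-12 - 3/16)**2 + 178) = 508/((-195/16)**2 + 178) = 508/(38025/256 + 178) = 508/(83593/256) = 508*(256/83593) = 130048/83593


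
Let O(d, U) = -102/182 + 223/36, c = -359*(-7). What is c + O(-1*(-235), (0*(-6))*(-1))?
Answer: 8251045/3276 ≈ 2518.6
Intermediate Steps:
c = 2513
O(d, U) = 18457/3276 (O(d, U) = -102*1/182 + 223*(1/36) = -51/91 + 223/36 = 18457/3276)
c + O(-1*(-235), (0*(-6))*(-1)) = 2513 + 18457/3276 = 8251045/3276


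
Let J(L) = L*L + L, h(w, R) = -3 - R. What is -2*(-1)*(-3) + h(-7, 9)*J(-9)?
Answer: -870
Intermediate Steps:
J(L) = L + L**2 (J(L) = L**2 + L = L + L**2)
-2*(-1)*(-3) + h(-7, 9)*J(-9) = -2*(-1)*(-3) + (-3 - 1*9)*(-9*(1 - 9)) = 2*(-3) + (-3 - 9)*(-9*(-8)) = -6 - 12*72 = -6 - 864 = -870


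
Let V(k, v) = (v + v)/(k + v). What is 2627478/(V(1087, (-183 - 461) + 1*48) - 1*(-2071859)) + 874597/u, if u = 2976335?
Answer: 1576485496455433/1009256920826765 ≈ 1.5620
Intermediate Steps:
V(k, v) = 2*v/(k + v) (V(k, v) = (2*v)/(k + v) = 2*v/(k + v))
2627478/(V(1087, (-183 - 461) + 1*48) - 1*(-2071859)) + 874597/u = 2627478/(2*((-183 - 461) + 1*48)/(1087 + ((-183 - 461) + 1*48)) - 1*(-2071859)) + 874597/2976335 = 2627478/(2*(-644 + 48)/(1087 + (-644 + 48)) + 2071859) + 874597*(1/2976335) = 2627478/(2*(-596)/(1087 - 596) + 2071859) + 874597/2976335 = 2627478/(2*(-596)/491 + 2071859) + 874597/2976335 = 2627478/(2*(-596)*(1/491) + 2071859) + 874597/2976335 = 2627478/(-1192/491 + 2071859) + 874597/2976335 = 2627478/(1017281577/491) + 874597/2976335 = 2627478*(491/1017281577) + 874597/2976335 = 430030566/339093859 + 874597/2976335 = 1576485496455433/1009256920826765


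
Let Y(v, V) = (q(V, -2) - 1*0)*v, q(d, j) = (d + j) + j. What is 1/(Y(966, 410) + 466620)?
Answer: 1/858816 ≈ 1.1644e-6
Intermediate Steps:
q(d, j) = d + 2*j
Y(v, V) = v*(-4 + V) (Y(v, V) = ((V + 2*(-2)) - 1*0)*v = ((V - 4) + 0)*v = ((-4 + V) + 0)*v = (-4 + V)*v = v*(-4 + V))
1/(Y(966, 410) + 466620) = 1/(966*(-4 + 410) + 466620) = 1/(966*406 + 466620) = 1/(392196 + 466620) = 1/858816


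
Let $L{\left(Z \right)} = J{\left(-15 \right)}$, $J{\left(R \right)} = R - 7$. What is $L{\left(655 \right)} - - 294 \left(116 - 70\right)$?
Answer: $13502$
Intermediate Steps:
$J{\left(R \right)} = -7 + R$
$L{\left(Z \right)} = -22$ ($L{\left(Z \right)} = -7 - 15 = -22$)
$L{\left(655 \right)} - - 294 \left(116 - 70\right) = -22 - - 294 \left(116 - 70\right) = -22 - \left(-294\right) 46 = -22 - -13524 = -22 + 13524 = 13502$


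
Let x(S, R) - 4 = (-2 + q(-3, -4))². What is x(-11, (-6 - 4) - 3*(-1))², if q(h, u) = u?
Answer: 1600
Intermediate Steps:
x(S, R) = 40 (x(S, R) = 4 + (-2 - 4)² = 4 + (-6)² = 4 + 36 = 40)
x(-11, (-6 - 4) - 3*(-1))² = 40² = 1600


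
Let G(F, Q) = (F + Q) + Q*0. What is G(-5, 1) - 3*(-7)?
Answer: 17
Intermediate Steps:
G(F, Q) = F + Q (G(F, Q) = (F + Q) + 0 = F + Q)
G(-5, 1) - 3*(-7) = (-5 + 1) - 3*(-7) = -4 + 21 = 17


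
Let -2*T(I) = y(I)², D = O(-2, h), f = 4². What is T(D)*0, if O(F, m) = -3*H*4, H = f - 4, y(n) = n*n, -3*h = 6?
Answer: 0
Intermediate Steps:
h = -2 (h = -⅓*6 = -2)
y(n) = n²
f = 16
H = 12 (H = 16 - 4 = 12)
O(F, m) = -144 (O(F, m) = -3*12*4 = -36*4 = -144)
D = -144
T(I) = -I⁴/2
T(D)*0 = -½*(-144)⁴*0 = -½*429981696*0 = -214990848*0 = 0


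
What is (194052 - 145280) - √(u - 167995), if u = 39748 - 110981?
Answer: 48772 - 2*I*√59807 ≈ 48772.0 - 489.11*I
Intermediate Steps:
u = -71233
(194052 - 145280) - √(u - 167995) = (194052 - 145280) - √(-71233 - 167995) = 48772 - √(-239228) = 48772 - 2*I*√59807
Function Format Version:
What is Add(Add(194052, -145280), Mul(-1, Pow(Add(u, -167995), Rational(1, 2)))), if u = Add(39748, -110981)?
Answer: Add(48772, Mul(-2, I, Pow(59807, Rational(1, 2)))) ≈ Add(48772., Mul(-489.11, I))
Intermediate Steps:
u = -71233
Add(Add(194052, -145280), Mul(-1, Pow(Add(u, -167995), Rational(1, 2)))) = Add(Add(194052, -145280), Mul(-1, Pow(Add(-71233, -167995), Rational(1, 2)))) = Add(48772, Mul(-1, Pow(-239228, Rational(1, 2)))) = Add(48772, Mul(-1, Mul(2, I, Pow(59807, Rational(1, 2))))) = Add(48772, Mul(-2, I, Pow(59807, Rational(1, 2))))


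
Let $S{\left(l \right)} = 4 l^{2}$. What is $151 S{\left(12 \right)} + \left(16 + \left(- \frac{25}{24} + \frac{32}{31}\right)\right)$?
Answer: $\frac{64722041}{744} \approx 86992.0$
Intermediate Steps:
$151 S{\left(12 \right)} + \left(16 + \left(- \frac{25}{24} + \frac{32}{31}\right)\right) = 151 \cdot 4 \cdot 12^{2} + \left(16 + \left(- \frac{25}{24} + \frac{32}{31}\right)\right) = 151 \cdot 4 \cdot 144 + \left(16 + \left(\left(-25\right) \frac{1}{24} + 32 \cdot \frac{1}{31}\right)\right) = 151 \cdot 576 + \left(16 + \left(- \frac{25}{24} + \frac{32}{31}\right)\right) = 86976 + \left(16 - \frac{7}{744}\right) = 86976 + \frac{11897}{744} = \frac{64722041}{744}$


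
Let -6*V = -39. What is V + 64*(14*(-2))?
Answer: -3571/2 ≈ -1785.5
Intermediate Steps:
V = 13/2 (V = -⅙*(-39) = 13/2 ≈ 6.5000)
V + 64*(14*(-2)) = 13/2 + 64*(14*(-2)) = 13/2 + 64*(-28) = 13/2 - 1792 = -3571/2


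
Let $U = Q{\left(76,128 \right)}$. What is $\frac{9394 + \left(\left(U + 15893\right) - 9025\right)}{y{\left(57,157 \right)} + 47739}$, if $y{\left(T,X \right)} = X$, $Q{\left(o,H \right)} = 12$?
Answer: $\frac{8137}{23948} \approx 0.33978$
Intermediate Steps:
$U = 12$
$\frac{9394 + \left(\left(U + 15893\right) - 9025\right)}{y{\left(57,157 \right)} + 47739} = \frac{9394 + \left(\left(12 + 15893\right) - 9025\right)}{157 + 47739} = \frac{9394 + \left(15905 - 9025\right)}{47896} = \left(9394 + 6880\right) \frac{1}{47896} = 16274 \cdot \frac{1}{47896} = \frac{8137}{23948}$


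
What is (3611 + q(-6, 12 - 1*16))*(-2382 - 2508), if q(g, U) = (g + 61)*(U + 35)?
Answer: -25995240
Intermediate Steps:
q(g, U) = (35 + U)*(61 + g) (q(g, U) = (61 + g)*(35 + U) = (35 + U)*(61 + g))
(3611 + q(-6, 12 - 1*16))*(-2382 - 2508) = (3611 + (2135 + 35*(-6) + 61*(12 - 1*16) + (12 - 1*16)*(-6)))*(-2382 - 2508) = (3611 + (2135 - 210 + 61*(12 - 16) + (12 - 16)*(-6)))*(-4890) = (3611 + (2135 - 210 + 61*(-4) - 4*(-6)))*(-4890) = (3611 + (2135 - 210 - 244 + 24))*(-4890) = (3611 + 1705)*(-4890) = 5316*(-4890) = -25995240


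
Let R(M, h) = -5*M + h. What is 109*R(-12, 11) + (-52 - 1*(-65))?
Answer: 7752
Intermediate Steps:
R(M, h) = h - 5*M
109*R(-12, 11) + (-52 - 1*(-65)) = 109*(11 - 5*(-12)) + (-52 - 1*(-65)) = 109*(11 + 60) + (-52 + 65) = 109*71 + 13 = 7739 + 13 = 7752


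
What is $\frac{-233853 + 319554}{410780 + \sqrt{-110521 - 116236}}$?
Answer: $\frac{72886660}{349359079} - \frac{4081 i \sqrt{226757}}{8035258817} \approx 0.20863 - 0.00024185 i$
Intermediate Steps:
$\frac{-233853 + 319554}{410780 + \sqrt{-110521 - 116236}} = \frac{85701}{410780 + \sqrt{-226757}} = \frac{85701}{410780 + i \sqrt{226757}}$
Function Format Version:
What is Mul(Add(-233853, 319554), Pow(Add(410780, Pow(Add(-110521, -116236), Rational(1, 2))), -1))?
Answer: Add(Rational(72886660, 349359079), Mul(Rational(-4081, 8035258817), I, Pow(226757, Rational(1, 2)))) ≈ Add(0.20863, Mul(-0.00024185, I))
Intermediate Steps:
Mul(Add(-233853, 319554), Pow(Add(410780, Pow(Add(-110521, -116236), Rational(1, 2))), -1)) = Mul(85701, Pow(Add(410780, Pow(-226757, Rational(1, 2))), -1)) = Mul(85701, Pow(Add(410780, Mul(I, Pow(226757, Rational(1, 2)))), -1))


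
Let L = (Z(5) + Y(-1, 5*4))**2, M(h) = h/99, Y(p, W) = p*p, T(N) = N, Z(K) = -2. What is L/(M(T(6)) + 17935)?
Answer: 33/591857 ≈ 5.5757e-5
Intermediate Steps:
Y(p, W) = p**2
M(h) = h/99 (M(h) = h*(1/99) = h/99)
L = 1 (L = (-2 + (-1)**2)**2 = (-2 + 1)**2 = (-1)**2 = 1)
L/(M(T(6)) + 17935) = 1/((1/99)*6 + 17935) = 1/(2/33 + 17935) = 1/(591857/33) = (33/591857)*1 = 33/591857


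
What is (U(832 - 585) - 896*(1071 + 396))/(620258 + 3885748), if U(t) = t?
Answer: -1314185/4506006 ≈ -0.29165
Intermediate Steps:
(U(832 - 585) - 896*(1071 + 396))/(620258 + 3885748) = ((832 - 585) - 896*(1071 + 396))/(620258 + 3885748) = (247 - 896*1467)/4506006 = (247 - 1314432)*(1/4506006) = -1314185*1/4506006 = -1314185/4506006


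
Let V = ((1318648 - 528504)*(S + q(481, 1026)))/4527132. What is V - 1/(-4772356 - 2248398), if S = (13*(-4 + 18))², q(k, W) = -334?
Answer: 15158288667611181/2648656674794 ≈ 5723.0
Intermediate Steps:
S = 33124 (S = (13*14)² = 182² = 33124)
V = 2159068480/377261 (V = ((1318648 - 528504)*(33124 - 334))/4527132 = (790144*32790)*(1/4527132) = 25908821760*(1/4527132) = 2159068480/377261 ≈ 5723.0)
V - 1/(-4772356 - 2248398) = 2159068480/377261 - 1/(-4772356 - 2248398) = 2159068480/377261 - 1/(-7020754) = 2159068480/377261 - 1*(-1/7020754) = 2159068480/377261 + 1/7020754 = 15158288667611181/2648656674794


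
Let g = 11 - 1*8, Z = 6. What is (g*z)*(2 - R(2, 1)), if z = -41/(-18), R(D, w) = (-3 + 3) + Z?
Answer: -82/3 ≈ -27.333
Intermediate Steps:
R(D, w) = 6 (R(D, w) = (-3 + 3) + 6 = 0 + 6 = 6)
z = 41/18 (z = -41*(-1/18) = 41/18 ≈ 2.2778)
g = 3 (g = 11 - 8 = 3)
(g*z)*(2 - R(2, 1)) = (3*(41/18))*(2 - 1*6) = 41*(2 - 6)/6 = (41/6)*(-4) = -82/3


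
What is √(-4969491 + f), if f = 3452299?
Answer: 2*I*√379298 ≈ 1231.7*I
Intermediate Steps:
√(-4969491 + f) = √(-4969491 + 3452299) = √(-1517192) = 2*I*√379298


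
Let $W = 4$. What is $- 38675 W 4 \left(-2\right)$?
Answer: $1237600$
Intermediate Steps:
$- 38675 W 4 \left(-2\right) = - 38675 \cdot 4 \cdot 4 \left(-2\right) = - 38675 \cdot 4 \left(-8\right) = \left(-38675\right) \left(-32\right) = 1237600$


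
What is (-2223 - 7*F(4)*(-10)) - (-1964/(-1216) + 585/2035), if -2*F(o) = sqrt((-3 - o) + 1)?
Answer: -275282749/123728 - 35*I*sqrt(6) ≈ -2224.9 - 85.732*I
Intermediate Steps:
F(o) = -sqrt(-2 - o)/2 (F(o) = -sqrt((-3 - o) + 1)/2 = -sqrt(-2 - o)/2)
(-2223 - 7*F(4)*(-10)) - (-1964/(-1216) + 585/2035) = (-2223 - (-7)*sqrt(-2 - 1*4)/2*(-10)) - (-1964/(-1216) + 585/2035) = (-2223 - (-7)*sqrt(-2 - 4)/2*(-10)) - (-1964*(-1/1216) + 585*(1/2035)) = (-2223 - (-7)*sqrt(-6)/2*(-10)) - (491/304 + 117/407) = (-2223 - (-7)*I*sqrt(6)/2*(-10)) - 1*235405/123728 = (-2223 - (-7)*I*sqrt(6)/2*(-10)) - 235405/123728 = (-2223 + (7*I*sqrt(6)/2)*(-10)) - 235405/123728 = (-2223 - 35*I*sqrt(6)) - 235405/123728 = -275282749/123728 - 35*I*sqrt(6)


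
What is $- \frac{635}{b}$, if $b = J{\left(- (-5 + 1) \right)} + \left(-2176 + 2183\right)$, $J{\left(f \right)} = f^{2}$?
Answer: $- \frac{635}{23} \approx -27.609$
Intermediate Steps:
$b = 23$ ($b = \left(- (-5 + 1)\right)^{2} + \left(-2176 + 2183\right) = \left(\left(-1\right) \left(-4\right)\right)^{2} + 7 = 4^{2} + 7 = 16 + 7 = 23$)
$- \frac{635}{b} = - \frac{635}{23}$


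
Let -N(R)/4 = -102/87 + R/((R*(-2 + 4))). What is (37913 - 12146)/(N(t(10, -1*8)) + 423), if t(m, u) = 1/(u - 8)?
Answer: 249081/4115 ≈ 60.530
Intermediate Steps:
t(m, u) = 1/(-8 + u)
N(R) = 78/29 (N(R) = -4*(-102/87 + R/((R*(-2 + 4)))) = -4*(-102*1/87 + R/((R*2))) = -4*(-34/29 + R/((2*R))) = -4*(-34/29 + R*(1/(2*R))) = -4*(-34/29 + ½) = -4*(-39/58) = 78/29)
(37913 - 12146)/(N(t(10, -1*8)) + 423) = (37913 - 12146)/(78/29 + 423) = 25767/(12345/29) = 25767*(29/12345) = 249081/4115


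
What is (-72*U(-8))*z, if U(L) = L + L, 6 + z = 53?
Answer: 54144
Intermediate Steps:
z = 47 (z = -6 + 53 = 47)
U(L) = 2*L
(-72*U(-8))*z = -144*(-8)*47 = -72*(-16)*47 = 1152*47 = 54144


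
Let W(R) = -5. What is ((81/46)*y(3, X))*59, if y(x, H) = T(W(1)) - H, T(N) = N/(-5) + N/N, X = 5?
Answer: -14337/46 ≈ -311.67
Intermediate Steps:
T(N) = 1 - N/5 (T(N) = N*(-⅕) + 1 = -N/5 + 1 = 1 - N/5)
y(x, H) = 2 - H (y(x, H) = (1 - ⅕*(-5)) - H = (1 + 1) - H = 2 - H)
((81/46)*y(3, X))*59 = ((81/46)*(2 - 1*5))*59 = ((81*(1/46))*(2 - 5))*59 = ((81/46)*(-3))*59 = -243/46*59 = -14337/46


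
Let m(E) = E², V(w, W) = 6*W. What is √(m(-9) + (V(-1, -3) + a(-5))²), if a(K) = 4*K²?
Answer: √6805 ≈ 82.492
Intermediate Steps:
√(m(-9) + (V(-1, -3) + a(-5))²) = √((-9)² + (6*(-3) + 4*(-5)²)²) = √(81 + (-18 + 4*25)²) = √(81 + (-18 + 100)²) = √(81 + 82²) = √(81 + 6724) = √6805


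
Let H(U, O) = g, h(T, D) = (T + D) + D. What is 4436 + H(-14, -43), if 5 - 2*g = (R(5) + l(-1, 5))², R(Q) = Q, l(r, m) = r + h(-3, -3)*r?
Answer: 4354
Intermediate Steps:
h(T, D) = T + 2*D (h(T, D) = (D + T) + D = T + 2*D)
l(r, m) = -8*r (l(r, m) = r + (-3 + 2*(-3))*r = r + (-3 - 6)*r = r - 9*r = -8*r)
g = -82 (g = 5/2 - (5 - 8*(-1))²/2 = 5/2 - (5 + 8)²/2 = 5/2 - ½*13² = 5/2 - ½*169 = 5/2 - 169/2 = -82)
H(U, O) = -82
4436 + H(-14, -43) = 4436 - 82 = 4354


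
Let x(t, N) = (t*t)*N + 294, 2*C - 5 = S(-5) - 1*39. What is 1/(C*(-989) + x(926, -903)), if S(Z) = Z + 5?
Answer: -1/774283721 ≈ -1.2915e-9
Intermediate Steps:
S(Z) = 5 + Z
C = -17 (C = 5/2 + ((5 - 5) - 1*39)/2 = 5/2 + (0 - 39)/2 = 5/2 + (1/2)*(-39) = 5/2 - 39/2 = -17)
x(t, N) = 294 + N*t**2 (x(t, N) = t**2*N + 294 = N*t**2 + 294 = 294 + N*t**2)
1/(C*(-989) + x(926, -903)) = 1/(-17*(-989) + (294 - 903*926**2)) = 1/(16813 + (294 - 903*857476)) = 1/(16813 + (294 - 774300828)) = 1/(16813 - 774300534) = 1/(-774283721) = -1/774283721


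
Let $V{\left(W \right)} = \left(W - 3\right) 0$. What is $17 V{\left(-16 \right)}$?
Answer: $0$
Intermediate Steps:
$V{\left(W \right)} = 0$ ($V{\left(W \right)} = \left(-3 + W\right) 0 = 0$)
$17 V{\left(-16 \right)} = 17 \cdot 0 = 0$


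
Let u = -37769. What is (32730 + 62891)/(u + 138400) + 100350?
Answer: 10098416471/100631 ≈ 1.0035e+5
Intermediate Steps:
(32730 + 62891)/(u + 138400) + 100350 = (32730 + 62891)/(-37769 + 138400) + 100350 = 95621/100631 + 100350 = 10098416471/100631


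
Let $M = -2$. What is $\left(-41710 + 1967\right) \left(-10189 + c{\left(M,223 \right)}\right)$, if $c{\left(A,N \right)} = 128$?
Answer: $399854323$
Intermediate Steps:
$\left(-41710 + 1967\right) \left(-10189 + c{\left(M,223 \right)}\right) = \left(-41710 + 1967\right) \left(-10189 + 128\right) = \left(-39743\right) \left(-10061\right) = 399854323$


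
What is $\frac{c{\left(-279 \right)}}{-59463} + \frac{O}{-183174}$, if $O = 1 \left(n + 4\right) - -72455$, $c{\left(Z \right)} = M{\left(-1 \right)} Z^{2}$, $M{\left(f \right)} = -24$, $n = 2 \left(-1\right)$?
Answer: $\frac{37543802825}{1210230618} \approx 31.022$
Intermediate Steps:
$n = -2$
$c{\left(Z \right)} = - 24 Z^{2}$
$O = 72457$ ($O = 1 \left(-2 + 4\right) - -72455 = 1 \cdot 2 + 72455 = 2 + 72455 = 72457$)
$\frac{c{\left(-279 \right)}}{-59463} + \frac{O}{-183174} = \frac{\left(-24\right) \left(-279\right)^{2}}{-59463} + \frac{72457}{-183174} = \left(-24\right) 77841 \left(- \frac{1}{59463}\right) + 72457 \left(- \frac{1}{183174}\right) = \left(-1868184\right) \left(- \frac{1}{59463}\right) - \frac{72457}{183174} = \frac{207576}{6607} - \frac{72457}{183174} = \frac{37543802825}{1210230618}$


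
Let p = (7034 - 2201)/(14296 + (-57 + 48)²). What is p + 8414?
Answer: 120972911/14377 ≈ 8414.3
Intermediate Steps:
p = 4833/14377 (p = 4833/(14296 + (-9)²) = 4833/(14296 + 81) = 4833/14377 ≈ 0.33616)
p + 8414 = 4833/14377 + 8414 = 120972911/14377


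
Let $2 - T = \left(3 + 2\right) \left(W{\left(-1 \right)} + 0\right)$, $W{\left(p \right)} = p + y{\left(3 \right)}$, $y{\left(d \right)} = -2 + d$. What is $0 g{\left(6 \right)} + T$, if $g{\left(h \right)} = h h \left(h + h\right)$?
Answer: $2$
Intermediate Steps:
$W{\left(p \right)} = 1 + p$ ($W{\left(p \right)} = p + \left(-2 + 3\right) = p + 1 = 1 + p$)
$T = 2$ ($T = 2 - \left(3 + 2\right) \left(\left(1 - 1\right) + 0\right) = 2 - 5 \left(0 + 0\right) = 2 - 5 \cdot 0 = 2 - 0 = 2 + 0 = 2$)
$g{\left(h \right)} = 2 h^{3}$ ($g{\left(h \right)} = h^{2} \cdot 2 h = 2 h^{3}$)
$0 g{\left(6 \right)} + T = 0 \cdot 2 \cdot 6^{3} + 2 = 0 \cdot 2 \cdot 216 + 2 = 0 \cdot 432 + 2 = 0 + 2 = 2$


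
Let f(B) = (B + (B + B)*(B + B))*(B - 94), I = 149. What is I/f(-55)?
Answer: -1/12045 ≈ -8.3022e-5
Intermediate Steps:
f(B) = (-94 + B)*(B + 4*B²) (f(B) = (B + (2*B)*(2*B))*(-94 + B) = (B + 4*B²)*(-94 + B) = (-94 + B)*(B + 4*B²))
I/f(-55) = 149/((-55*(-94 - 375*(-55) + 4*(-55)²))) = 149/((-55*(-94 + 20625 + 4*3025))) = 149/((-55*(-94 + 20625 + 12100))) = 149/((-55*32631)) = 149/(-1794705) = 149*(-1/1794705) = -1/12045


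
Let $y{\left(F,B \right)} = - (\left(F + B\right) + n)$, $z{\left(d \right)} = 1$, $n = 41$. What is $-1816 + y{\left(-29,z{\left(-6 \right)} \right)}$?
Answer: $-1829$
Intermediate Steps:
$y{\left(F,B \right)} = -41 - B - F$ ($y{\left(F,B \right)} = - (\left(F + B\right) + 41) = - (\left(B + F\right) + 41) = - (41 + B + F) = -41 - B - F$)
$-1816 + y{\left(-29,z{\left(-6 \right)} \right)} = -1816 - 13 = -1829$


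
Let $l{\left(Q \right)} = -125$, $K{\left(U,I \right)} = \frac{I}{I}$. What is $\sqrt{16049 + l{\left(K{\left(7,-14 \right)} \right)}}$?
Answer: $2 \sqrt{3981} \approx 126.19$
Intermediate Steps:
$K{\left(U,I \right)} = 1$
$\sqrt{16049 + l{\left(K{\left(7,-14 \right)} \right)}} = \sqrt{16049 - 125} = \sqrt{15924} = 2 \sqrt{3981}$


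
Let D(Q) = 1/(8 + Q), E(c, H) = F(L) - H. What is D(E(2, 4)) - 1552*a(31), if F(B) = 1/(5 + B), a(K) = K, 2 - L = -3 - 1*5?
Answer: -2934817/61 ≈ -48112.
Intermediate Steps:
L = 10 (L = 2 - (-3 - 1*5) = 2 - (-3 - 5) = 2 - 1*(-8) = 2 + 8 = 10)
E(c, H) = 1/15 - H (E(c, H) = 1/(5 + 10) - H = 1/15 - H)
D(E(2, 4)) - 1552*a(31) = 1/(8 + (1/15 - 1*4)) - 1552*31 = 1/(8 + (1/15 - 4)) - 48112 = 1/(8 - 59/15) - 48112 = 1/(61/15) - 48112 = 15/61 - 48112 = -2934817/61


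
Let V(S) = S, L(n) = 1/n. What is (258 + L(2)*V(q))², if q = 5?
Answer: 271441/4 ≈ 67860.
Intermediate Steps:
(258 + L(2)*V(q))² = (258 + 5/2)² = (521/2)² = 271441/4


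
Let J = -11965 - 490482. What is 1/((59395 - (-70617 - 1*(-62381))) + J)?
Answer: -1/434816 ≈ -2.2998e-6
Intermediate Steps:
J = -502447
1/((59395 - (-70617 - 1*(-62381))) + J) = 1/((59395 - (-70617 - 1*(-62381))) - 502447) = 1/((59395 - (-70617 + 62381)) - 502447) = 1/((59395 - 1*(-8236)) - 502447) = 1/((59395 + 8236) - 502447) = 1/(67631 - 502447) = 1/(-434816) = -1/434816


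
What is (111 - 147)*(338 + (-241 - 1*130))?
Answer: 1188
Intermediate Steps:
(111 - 147)*(338 + (-241 - 1*130)) = -36*(338 + (-241 - 130)) = -36*(338 - 371) = -36*(-33) = 1188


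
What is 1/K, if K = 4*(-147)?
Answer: -1/588 ≈ -0.0017007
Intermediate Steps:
K = -588
1/K = 1/(-588) = -1/588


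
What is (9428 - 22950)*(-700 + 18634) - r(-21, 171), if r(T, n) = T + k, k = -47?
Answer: -242503480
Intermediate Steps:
r(T, n) = -47 + T (r(T, n) = T - 47 = -47 + T)
(9428 - 22950)*(-700 + 18634) - r(-21, 171) = (9428 - 22950)*(-700 + 18634) - (-47 - 21) = -13522*17934 - 1*(-68) = -242503548 + 68 = -242503480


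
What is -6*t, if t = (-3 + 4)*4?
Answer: -24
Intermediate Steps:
t = 4 (t = 1*4 = 4)
-6*t = -6*4 = -24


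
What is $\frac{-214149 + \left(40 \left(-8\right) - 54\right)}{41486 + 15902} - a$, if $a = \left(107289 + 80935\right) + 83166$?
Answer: $- \frac{15574743843}{57388} \approx -2.7139 \cdot 10^{5}$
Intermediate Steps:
$a = 271390$ ($a = 188224 + 83166 = 271390$)
$\frac{-214149 + \left(40 \left(-8\right) - 54\right)}{41486 + 15902} - a = \frac{-214149 + \left(40 \left(-8\right) - 54\right)}{41486 + 15902} - 271390 = \frac{-214149 - 374}{57388} - 271390 = \left(-214149 - 374\right) \frac{1}{57388} - 271390 = \left(-214523\right) \frac{1}{57388} - 271390 = - \frac{214523}{57388} - 271390 = - \frac{15574743843}{57388}$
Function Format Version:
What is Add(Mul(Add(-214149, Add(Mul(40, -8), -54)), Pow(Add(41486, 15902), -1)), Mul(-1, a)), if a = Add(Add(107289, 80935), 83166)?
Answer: Rational(-15574743843, 57388) ≈ -2.7139e+5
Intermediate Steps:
a = 271390 (a = Add(188224, 83166) = 271390)
Add(Mul(Add(-214149, Add(Mul(40, -8), -54)), Pow(Add(41486, 15902), -1)), Mul(-1, a)) = Add(Mul(Add(-214149, Add(Mul(40, -8), -54)), Pow(Add(41486, 15902), -1)), Mul(-1, 271390)) = Add(Mul(Add(-214149, Add(-320, -54)), Pow(57388, -1)), -271390) = Add(Mul(Add(-214149, -374), Rational(1, 57388)), -271390) = Add(Mul(-214523, Rational(1, 57388)), -271390) = Add(Rational(-214523, 57388), -271390) = Rational(-15574743843, 57388)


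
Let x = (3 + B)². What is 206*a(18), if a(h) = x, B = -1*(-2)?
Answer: 5150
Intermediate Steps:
B = 2
x = 25 (x = (3 + 2)² = 5² = 25)
a(h) = 25
206*a(18) = 206*25 = 5150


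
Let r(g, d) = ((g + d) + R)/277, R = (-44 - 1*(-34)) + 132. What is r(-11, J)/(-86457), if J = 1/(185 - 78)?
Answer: -11878/2562499023 ≈ -4.6353e-6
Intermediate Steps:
R = 122 (R = (-44 + 34) + 132 = -10 + 132 = 122)
J = 1/107 ≈ 0.0093458
r(g, d) = 122/277 + d/277 + g/277 (r(g, d) = ((g + d) + 122)/277 = ((d + g) + 122)*(1/277) = (122 + d + g)*(1/277) = 122/277 + d/277 + g/277)
r(-11, J)/(-86457) = (122/277 + (1/277)*(1/107) + (1/277)*(-11))/(-86457) = (122/277 + 1/29639 - 11/277)*(-1/86457) = (11878/29639)*(-1/86457) = -11878/2562499023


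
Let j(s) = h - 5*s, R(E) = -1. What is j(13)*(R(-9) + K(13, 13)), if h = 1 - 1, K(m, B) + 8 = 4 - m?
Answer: 1170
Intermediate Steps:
K(m, B) = -4 - m (K(m, B) = -8 + (4 - m) = -4 - m)
h = 0
j(s) = -5*s (j(s) = 0 - 5*s = -5*s)
j(13)*(R(-9) + K(13, 13)) = (-5*13)*(-1 + (-4 - 1*13)) = -65*(-1 + (-4 - 13)) = -65*(-1 - 17) = -65*(-18) = 1170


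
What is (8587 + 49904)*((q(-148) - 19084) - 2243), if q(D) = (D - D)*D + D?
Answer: -1256094225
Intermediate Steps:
q(D) = D (q(D) = 0*D + D = 0 + D = D)
(8587 + 49904)*((q(-148) - 19084) - 2243) = (8587 + 49904)*((-148 - 19084) - 2243) = 58491*(-19232 - 2243) = 58491*(-21475) = -1256094225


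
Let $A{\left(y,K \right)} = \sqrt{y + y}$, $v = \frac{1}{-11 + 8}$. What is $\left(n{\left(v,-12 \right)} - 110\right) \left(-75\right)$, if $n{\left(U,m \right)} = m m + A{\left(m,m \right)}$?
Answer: $-2550 - 150 i \sqrt{6} \approx -2550.0 - 367.42 i$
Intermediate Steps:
$v = - \frac{1}{3}$ ($v = \frac{1}{-3} = - \frac{1}{3} \approx -0.33333$)
$A{\left(y,K \right)} = \sqrt{2} \sqrt{y}$ ($A{\left(y,K \right)} = \sqrt{2 y} = \sqrt{2} \sqrt{y}$)
$n{\left(U,m \right)} = m^{2} + \sqrt{2} \sqrt{m}$ ($n{\left(U,m \right)} = m m + \sqrt{2} \sqrt{m} = m^{2} + \sqrt{2} \sqrt{m}$)
$\left(n{\left(v,-12 \right)} - 110\right) \left(-75\right) = \left(\left(\left(-12\right)^{2} + \sqrt{2} \sqrt{-12}\right) - 110\right) \left(-75\right) = \left(\left(144 + \sqrt{2} \cdot 2 i \sqrt{3}\right) - 110\right) \left(-75\right) = \left(\left(144 + 2 i \sqrt{6}\right) - 110\right) \left(-75\right) = \left(34 + 2 i \sqrt{6}\right) \left(-75\right) = -2550 - 150 i \sqrt{6}$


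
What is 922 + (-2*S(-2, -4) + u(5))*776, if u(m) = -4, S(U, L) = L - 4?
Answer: 10234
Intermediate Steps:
S(U, L) = -4 + L
922 + (-2*S(-2, -4) + u(5))*776 = 922 + (-2*(-4 - 4) - 4)*776 = 922 + (-2*(-8) - 4)*776 = 922 + (16 - 4)*776 = 922 + 12*776 = 922 + 9312 = 10234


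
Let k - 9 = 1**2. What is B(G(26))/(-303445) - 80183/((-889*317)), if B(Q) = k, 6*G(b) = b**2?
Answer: 4865662461/17102949157 ≈ 0.28449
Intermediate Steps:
k = 10 (k = 9 + 1**2 = 9 + 1 = 10)
G(b) = b**2/6
B(Q) = 10
B(G(26))/(-303445) - 80183/((-889*317)) = 10/(-303445) - 80183/((-889*317)) = 10*(-1/303445) - 80183/(-281813) = -2/60689 - 80183*(-1/281813) = -2/60689 + 80183/281813 = 4865662461/17102949157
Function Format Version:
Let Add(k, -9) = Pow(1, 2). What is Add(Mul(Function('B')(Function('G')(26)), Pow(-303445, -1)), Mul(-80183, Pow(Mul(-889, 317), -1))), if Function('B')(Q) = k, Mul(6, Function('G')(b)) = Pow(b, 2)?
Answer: Rational(4865662461, 17102949157) ≈ 0.28449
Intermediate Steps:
k = 10 (k = Add(9, Pow(1, 2)) = Add(9, 1) = 10)
Function('G')(b) = Mul(Rational(1, 6), Pow(b, 2))
Function('B')(Q) = 10
Add(Mul(Function('B')(Function('G')(26)), Pow(-303445, -1)), Mul(-80183, Pow(Mul(-889, 317), -1))) = Add(Mul(10, Pow(-303445, -1)), Mul(-80183, Pow(Mul(-889, 317), -1))) = Add(Mul(10, Rational(-1, 303445)), Mul(-80183, Pow(-281813, -1))) = Add(Rational(-2, 60689), Mul(-80183, Rational(-1, 281813))) = Add(Rational(-2, 60689), Rational(80183, 281813)) = Rational(4865662461, 17102949157)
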